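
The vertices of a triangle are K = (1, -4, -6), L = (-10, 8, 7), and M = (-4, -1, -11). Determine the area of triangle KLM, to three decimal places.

78.946

KL = (-11, 12, 13),  KM = (-5, 3, -5)
i: 12·(-5) - 13·3 = -60 - 39 = -99
j: 13·(-5) - (-11)·(-5) = -65 - 55 = -120
k: (-11)·3 - 12·(-5) = -33 - (-60) = 27
KL × KM = (-99, -120, 27)
|KL × KM| = √24930 ≈ 157.8924
area = ½ · 157.8924 ≈ 78.946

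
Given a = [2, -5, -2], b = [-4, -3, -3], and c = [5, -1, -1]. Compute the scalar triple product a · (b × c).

57

b × c:
i: (-3)·(-1) - (-3)·(-1) = 3 - 3 = 0
j: (-3)·5 - (-4)·(-1) = -15 - 4 = -19
k: (-4)·(-1) - (-3)·5 = 4 - (-15) = 19
b × c = (0, -19, 19)
a · (b × c) = 2·0 + (-5)·(-19) + (-2)·19 = 0 + 95 - 38 = 57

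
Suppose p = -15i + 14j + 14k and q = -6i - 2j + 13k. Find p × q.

i: 14·13 - 14·(-2) = 182 - (-28) = 210
j: 14·(-6) - (-15)·13 = -84 - (-195) = 111
k: (-15)·(-2) - 14·(-6) = 30 - (-84) = 114
p × q = (210, 111, 114)

(210, 111, 114)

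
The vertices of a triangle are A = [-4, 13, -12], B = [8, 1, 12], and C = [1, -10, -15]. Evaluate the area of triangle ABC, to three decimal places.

AB = (12, -12, 24),  AC = (5, -23, -3)
i: (-12)·(-3) - 24·(-23) = 36 - (-552) = 588
j: 24·5 - 12·(-3) = 120 - (-36) = 156
k: 12·(-23) - (-12)·5 = -276 - (-60) = -216
AB × AC = (588, 156, -216)
|AB × AC| = √416736 ≈ 645.5509
area = ½ · 645.5509 ≈ 322.775

322.775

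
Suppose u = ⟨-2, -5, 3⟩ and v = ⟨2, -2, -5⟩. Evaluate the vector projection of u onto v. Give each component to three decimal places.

(-0.545, 0.545, 1.364)

u · v = (-2)·2 + (-5)·(-2) + 3·(-5) = -4 + 10 - 15 = -9
|v|² = 4 + 4 + 25 = 33
proj_v u = (-9/33) · (2, -2, -5) ≈ (-0.545, 0.545, 1.364)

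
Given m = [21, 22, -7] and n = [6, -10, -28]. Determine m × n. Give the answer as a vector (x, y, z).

(-686, 546, -342)

i: 22·(-28) - (-7)·(-10) = -616 - 70 = -686
j: (-7)·6 - 21·(-28) = -42 - (-588) = 546
k: 21·(-10) - 22·6 = -210 - 132 = -342
m × n = (-686, 546, -342)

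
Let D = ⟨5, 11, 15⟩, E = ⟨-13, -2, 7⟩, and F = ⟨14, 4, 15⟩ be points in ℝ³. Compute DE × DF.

(-56, -72, 243)

DE = (-18, -13, -8)
DF = (9, -7, 0)
i: (-13)·0 - (-8)·(-7) = 0 - 56 = -56
j: (-8)·9 - (-18)·0 = -72 - 0 = -72
k: (-18)·(-7) - (-13)·9 = 126 - (-117) = 243
DE × DF = (-56, -72, 243)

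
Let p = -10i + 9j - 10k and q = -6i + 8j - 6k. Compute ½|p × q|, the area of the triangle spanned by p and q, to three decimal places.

18.385

i: 9·(-6) - (-10)·8 = -54 - (-80) = 26
j: (-10)·(-6) - (-10)·(-6) = 60 - 60 = 0
k: (-10)·8 - 9·(-6) = -80 - (-54) = -26
p × q = (26, 0, -26)
|p × q| = √(26² + 0² + (-26)²) = √1352 ≈ 36.7696
area = ½ · 36.7696 ≈ 18.385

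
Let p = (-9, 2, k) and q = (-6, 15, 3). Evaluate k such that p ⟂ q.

p · q = (-9)·(-6) + 2·15 + k·3 = 84 + 3k
Set equal to 0: 3k = -84, so k = -28.

-28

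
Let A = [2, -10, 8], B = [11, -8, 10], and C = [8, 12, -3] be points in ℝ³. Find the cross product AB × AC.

AB = (9, 2, 2)
AC = (6, 22, -11)
i: 2·(-11) - 2·22 = -22 - 44 = -66
j: 2·6 - 9·(-11) = 12 - (-99) = 111
k: 9·22 - 2·6 = 198 - 12 = 186
AB × AC = (-66, 111, 186)

(-66, 111, 186)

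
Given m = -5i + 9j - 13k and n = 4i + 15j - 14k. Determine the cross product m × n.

i: 9·(-14) - (-13)·15 = -126 - (-195) = 69
j: (-13)·4 - (-5)·(-14) = -52 - 70 = -122
k: (-5)·15 - 9·4 = -75 - 36 = -111
m × n = (69, -122, -111)

(69, -122, -111)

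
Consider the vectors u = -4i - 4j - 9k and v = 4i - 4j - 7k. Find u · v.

63

u · v = (-4)·4 + (-4)·(-4) + (-9)·(-7) = -16 + 16 + 63 = 63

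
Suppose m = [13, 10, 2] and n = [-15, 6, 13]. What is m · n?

-109

m · n = 13·(-15) + 10·6 + 2·13 = -195 + 60 + 26 = -109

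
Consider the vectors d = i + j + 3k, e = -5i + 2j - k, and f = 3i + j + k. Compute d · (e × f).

-28

e × f:
i: 2·1 - (-1)·1 = 2 - (-1) = 3
j: (-1)·3 - (-5)·1 = -3 - (-5) = 2
k: (-5)·1 - 2·3 = -5 - 6 = -11
e × f = (3, 2, -11)
d · (e × f) = 1·3 + 1·2 + 3·(-11) = 3 + 2 - 33 = -28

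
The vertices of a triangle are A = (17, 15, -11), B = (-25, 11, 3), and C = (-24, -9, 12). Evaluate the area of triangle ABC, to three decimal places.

481.024

AB = (-42, -4, 14),  AC = (-41, -24, 23)
i: (-4)·23 - 14·(-24) = -92 - (-336) = 244
j: 14·(-41) - (-42)·23 = -574 - (-966) = 392
k: (-42)·(-24) - (-4)·(-41) = 1008 - 164 = 844
AB × AC = (244, 392, 844)
|AB × AC| = √925536 ≈ 962.0478
area = ½ · 962.0478 ≈ 481.024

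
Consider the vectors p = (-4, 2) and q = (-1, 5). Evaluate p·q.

p · q = (-4)·(-1) + 2·5 = 4 + 10 = 14

14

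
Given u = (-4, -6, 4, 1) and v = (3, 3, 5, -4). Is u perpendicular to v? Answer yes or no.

no

u · v = (-4)·3 + (-6)·3 + 4·5 + 1·(-4) = -12 - 18 + 20 - 4 = -14
Nonzero, so the vectors are not orthogonal.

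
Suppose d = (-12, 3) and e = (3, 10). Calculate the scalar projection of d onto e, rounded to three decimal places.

-0.575

d · e = (-12)·3 + 3·10 = -36 + 30 = -6
|e| = √(9 + 100) = √109 ≈ 10.4403
comp_e d = -6 / √109 ≈ -0.575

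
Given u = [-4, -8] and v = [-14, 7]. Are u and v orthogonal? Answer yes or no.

yes

u · v = (-4)·(-14) + (-8)·7 = 56 - 56 = 0
Zero, so the vectors are orthogonal.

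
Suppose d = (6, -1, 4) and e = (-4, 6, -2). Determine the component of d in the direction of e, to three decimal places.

-5.078

d · e = 6·(-4) + (-1)·6 + 4·(-2) = -24 - 6 - 8 = -38
|e| = √(16 + 36 + 4) = √56 ≈ 7.4833
comp_e d = -38 / √56 ≈ -5.078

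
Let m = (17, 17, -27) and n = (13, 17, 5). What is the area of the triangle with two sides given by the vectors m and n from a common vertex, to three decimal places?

i: 17·5 - (-27)·17 = 85 - (-459) = 544
j: (-27)·13 - 17·5 = -351 - 85 = -436
k: 17·17 - 17·13 = 289 - 221 = 68
m × n = (544, -436, 68)
|m × n| = √(544² + (-436)² + 68²) = √490656 ≈ 700.4684
area = ½ · 700.4684 ≈ 350.234

350.234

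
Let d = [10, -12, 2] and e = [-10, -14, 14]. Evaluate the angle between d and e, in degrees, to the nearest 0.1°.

74.0

d · e = 10·(-10) + (-12)·(-14) + 2·14 = -100 + 168 + 28 = 96
|d|² = 100 + 144 + 4 = 248,  |d| = √248 ≈ 15.748016
|e|² = 100 + 196 + 196 = 492,  |e| = √492 ≈ 22.181073
cos θ = 96 / (15.748016 · 22.181073) ≈ 0.27483
θ = arccos(0.27483) ≈ 74.0°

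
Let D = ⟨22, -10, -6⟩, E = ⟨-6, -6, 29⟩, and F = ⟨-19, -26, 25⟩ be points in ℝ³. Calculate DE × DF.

DE = (-28, 4, 35)
DF = (-41, -16, 31)
i: 4·31 - 35·(-16) = 124 - (-560) = 684
j: 35·(-41) - (-28)·31 = -1435 - (-868) = -567
k: (-28)·(-16) - 4·(-41) = 448 - (-164) = 612
DE × DF = (684, -567, 612)

(684, -567, 612)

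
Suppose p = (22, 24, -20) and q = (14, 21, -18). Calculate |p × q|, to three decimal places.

171.686

i: 24·(-18) - (-20)·21 = -432 - (-420) = -12
j: (-20)·14 - 22·(-18) = -280 - (-396) = 116
k: 22·21 - 24·14 = 462 - 336 = 126
p × q = (-12, 116, 126)
|p × q| = √((-12)² + 116² + 126²) = √29476 ≈ 171.6858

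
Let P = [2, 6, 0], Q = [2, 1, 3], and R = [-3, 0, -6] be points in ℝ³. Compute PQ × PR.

(48, -15, -25)

PQ = (0, -5, 3)
PR = (-5, -6, -6)
i: (-5)·(-6) - 3·(-6) = 30 - (-18) = 48
j: 3·(-5) - 0·(-6) = -15 - 0 = -15
k: 0·(-6) - (-5)·(-5) = 0 - 25 = -25
PQ × PR = (48, -15, -25)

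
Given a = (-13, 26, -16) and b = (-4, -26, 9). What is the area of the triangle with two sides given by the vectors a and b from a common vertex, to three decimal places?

255.563

i: 26·9 - (-16)·(-26) = 234 - 416 = -182
j: (-16)·(-4) - (-13)·9 = 64 - (-117) = 181
k: (-13)·(-26) - 26·(-4) = 338 - (-104) = 442
a × b = (-182, 181, 442)
|a × b| = √((-182)² + 181² + 442²) = √261249 ≈ 511.1252
area = ½ · 511.1252 ≈ 255.563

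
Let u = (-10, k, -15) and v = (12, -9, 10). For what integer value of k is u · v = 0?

u · v = (-10)·12 + k·(-9) + (-15)·10 = -270 - 9k
Set equal to 0: -9k = 270, so k = -30.

-30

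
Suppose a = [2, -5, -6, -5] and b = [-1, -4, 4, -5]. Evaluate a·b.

a · b = 2·(-1) + (-5)·(-4) + (-6)·4 + (-5)·(-5) = -2 + 20 - 24 + 25 = 19

19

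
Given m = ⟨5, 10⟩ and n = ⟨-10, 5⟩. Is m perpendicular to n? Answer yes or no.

m · n = 5·(-10) + 10·5 = -50 + 50 = 0
Zero, so the vectors are orthogonal.

yes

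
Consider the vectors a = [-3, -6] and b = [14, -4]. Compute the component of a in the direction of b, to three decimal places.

a · b = (-3)·14 + (-6)·(-4) = -42 + 24 = -18
|b| = √(196 + 16) = √212 ≈ 14.5602
comp_b a = -18 / √212 ≈ -1.236

-1.236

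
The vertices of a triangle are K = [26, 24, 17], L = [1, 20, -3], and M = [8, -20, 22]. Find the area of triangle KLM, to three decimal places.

724.915

KL = (-25, -4, -20),  KM = (-18, -44, 5)
i: (-4)·5 - (-20)·(-44) = -20 - 880 = -900
j: (-20)·(-18) - (-25)·5 = 360 - (-125) = 485
k: (-25)·(-44) - (-4)·(-18) = 1100 - 72 = 1028
KL × KM = (-900, 485, 1028)
|KL × KM| = √2102009 ≈ 1449.8307
area = ½ · 1449.8307 ≈ 724.915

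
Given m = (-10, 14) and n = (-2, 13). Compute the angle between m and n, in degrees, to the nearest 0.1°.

m · n = (-10)·(-2) + 14·13 = 20 + 182 = 202
|m|² = 100 + 196 = 296,  |m| = √296 ≈ 17.204651
|n|² = 4 + 169 = 173,  |n| = √173 ≈ 13.152946
cos θ = 202 / (17.204651 · 13.152946) ≈ 0.89265
θ = arccos(0.89265) ≈ 26.8°

26.8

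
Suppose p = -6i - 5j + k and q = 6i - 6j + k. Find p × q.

i: (-5)·1 - 1·(-6) = -5 - (-6) = 1
j: 1·6 - (-6)·1 = 6 - (-6) = 12
k: (-6)·(-6) - (-5)·6 = 36 - (-30) = 66
p × q = (1, 12, 66)

(1, 12, 66)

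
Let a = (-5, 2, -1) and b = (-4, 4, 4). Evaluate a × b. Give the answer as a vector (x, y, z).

(12, 24, -12)

i: 2·4 - (-1)·4 = 8 - (-4) = 12
j: (-1)·(-4) - (-5)·4 = 4 - (-20) = 24
k: (-5)·4 - 2·(-4) = -20 - (-8) = -12
a × b = (12, 24, -12)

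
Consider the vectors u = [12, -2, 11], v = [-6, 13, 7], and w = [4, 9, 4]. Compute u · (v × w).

-1402

v × w:
i: 13·4 - 7·9 = 52 - 63 = -11
j: 7·4 - (-6)·4 = 28 - (-24) = 52
k: (-6)·9 - 13·4 = -54 - 52 = -106
v × w = (-11, 52, -106)
u · (v × w) = 12·(-11) + (-2)·52 + 11·(-106) = -132 - 104 - 1166 = -1402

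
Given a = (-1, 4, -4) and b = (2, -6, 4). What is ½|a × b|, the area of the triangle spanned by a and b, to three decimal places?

4.583

i: 4·4 - (-4)·(-6) = 16 - 24 = -8
j: (-4)·2 - (-1)·4 = -8 - (-4) = -4
k: (-1)·(-6) - 4·2 = 6 - 8 = -2
a × b = (-8, -4, -2)
|a × b| = √((-8)² + (-4)² + (-2)²) = √84 ≈ 9.1652
area = ½ · 9.1652 ≈ 4.583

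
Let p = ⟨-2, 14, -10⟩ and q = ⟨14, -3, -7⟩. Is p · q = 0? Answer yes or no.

yes

p · q = (-2)·14 + 14·(-3) + (-10)·(-7) = -28 - 42 + 70 = 0
Zero, so the vectors are orthogonal.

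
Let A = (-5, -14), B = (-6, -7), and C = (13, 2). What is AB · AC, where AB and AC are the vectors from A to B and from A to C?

94

AB = B − A = (-1, 7)
AC = C − A = (18, 16)
AB · AC = (-1)·18 + 7·16 = -18 + 112 = 94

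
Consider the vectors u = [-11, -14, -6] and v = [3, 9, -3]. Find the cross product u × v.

i: (-14)·(-3) - (-6)·9 = 42 - (-54) = 96
j: (-6)·3 - (-11)·(-3) = -18 - 33 = -51
k: (-11)·9 - (-14)·3 = -99 - (-42) = -57
u × v = (96, -51, -57)

(96, -51, -57)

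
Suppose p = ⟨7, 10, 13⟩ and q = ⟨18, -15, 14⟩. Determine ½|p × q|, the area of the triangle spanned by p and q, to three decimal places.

230.188

i: 10·14 - 13·(-15) = 140 - (-195) = 335
j: 13·18 - 7·14 = 234 - 98 = 136
k: 7·(-15) - 10·18 = -105 - 180 = -285
p × q = (335, 136, -285)
|p × q| = √(335² + 136² + (-285)²) = √211946 ≈ 460.3759
area = ½ · 460.3759 ≈ 230.188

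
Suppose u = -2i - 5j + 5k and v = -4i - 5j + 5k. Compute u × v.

i: (-5)·5 - 5·(-5) = -25 - (-25) = 0
j: 5·(-4) - (-2)·5 = -20 - (-10) = -10
k: (-2)·(-5) - (-5)·(-4) = 10 - 20 = -10
u × v = (0, -10, -10)

(0, -10, -10)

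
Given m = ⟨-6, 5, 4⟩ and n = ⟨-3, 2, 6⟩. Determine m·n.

52

m · n = (-6)·(-3) + 5·2 + 4·6 = 18 + 10 + 24 = 52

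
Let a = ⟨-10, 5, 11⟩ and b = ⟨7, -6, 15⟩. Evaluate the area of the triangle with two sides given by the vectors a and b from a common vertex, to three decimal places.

i: 5·15 - 11·(-6) = 75 - (-66) = 141
j: 11·7 - (-10)·15 = 77 - (-150) = 227
k: (-10)·(-6) - 5·7 = 60 - 35 = 25
a × b = (141, 227, 25)
|a × b| = √(141² + 227² + 25²) = √72035 ≈ 268.3934
area = ½ · 268.3934 ≈ 134.197

134.197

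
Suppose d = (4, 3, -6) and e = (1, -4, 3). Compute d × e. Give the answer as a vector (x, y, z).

i: 3·3 - (-6)·(-4) = 9 - 24 = -15
j: (-6)·1 - 4·3 = -6 - 12 = -18
k: 4·(-4) - 3·1 = -16 - 3 = -19
d × e = (-15, -18, -19)

(-15, -18, -19)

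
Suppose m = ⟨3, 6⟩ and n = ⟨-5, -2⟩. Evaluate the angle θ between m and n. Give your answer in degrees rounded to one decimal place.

m · n = 3·(-5) + 6·(-2) = -15 - 12 = -27
|m|² = 9 + 36 = 45,  |m| = √45 ≈ 6.708204
|n|² = 25 + 4 = 29,  |n| = √29 ≈ 5.385165
cos θ = -27 / (6.708204 · 5.385165) ≈ -0.74741
θ = arccos(-0.74741) ≈ 138.4°

138.4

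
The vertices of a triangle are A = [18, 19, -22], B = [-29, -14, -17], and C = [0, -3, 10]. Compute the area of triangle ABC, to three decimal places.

878.623

AB = (-47, -33, 5),  AC = (-18, -22, 32)
i: (-33)·32 - 5·(-22) = -1056 - (-110) = -946
j: 5·(-18) - (-47)·32 = -90 - (-1504) = 1414
k: (-47)·(-22) - (-33)·(-18) = 1034 - 594 = 440
AB × AC = (-946, 1414, 440)
|AB × AC| = √3087912 ≈ 1757.2456
area = ½ · 1757.2456 ≈ 878.623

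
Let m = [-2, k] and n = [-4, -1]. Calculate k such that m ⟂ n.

m · n = (-2)·(-4) + k·(-1) = 8 - 1k
Set equal to 0: -1k = -8, so k = 8.

8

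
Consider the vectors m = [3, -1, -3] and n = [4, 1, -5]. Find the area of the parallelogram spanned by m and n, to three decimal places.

i: (-1)·(-5) - (-3)·1 = 5 - (-3) = 8
j: (-3)·4 - 3·(-5) = -12 - (-15) = 3
k: 3·1 - (-1)·4 = 3 - (-4) = 7
m × n = (8, 3, 7)
|m × n| = √(8² + 3² + 7²) = √122 ≈ 11.0454

11.045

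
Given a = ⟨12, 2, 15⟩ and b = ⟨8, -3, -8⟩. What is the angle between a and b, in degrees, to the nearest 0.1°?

97.6

a · b = 12·8 + 2·(-3) + 15·(-8) = 96 - 6 - 120 = -30
|a|² = 144 + 4 + 225 = 373,  |a| = √373 ≈ 19.313208
|b|² = 64 + 9 + 64 = 137,  |b| = √137 ≈ 11.704700
cos θ = -30 / (19.313208 · 11.704700) ≈ -0.13271
θ = arccos(-0.13271) ≈ 97.6°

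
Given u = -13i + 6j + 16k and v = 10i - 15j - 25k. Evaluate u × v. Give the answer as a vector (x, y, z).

i: 6·(-25) - 16·(-15) = -150 - (-240) = 90
j: 16·10 - (-13)·(-25) = 160 - 325 = -165
k: (-13)·(-15) - 6·10 = 195 - 60 = 135
u × v = (90, -165, 135)

(90, -165, 135)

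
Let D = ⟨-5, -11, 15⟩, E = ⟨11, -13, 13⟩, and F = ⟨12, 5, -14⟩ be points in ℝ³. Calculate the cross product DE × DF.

DE = (16, -2, -2)
DF = (17, 16, -29)
i: (-2)·(-29) - (-2)·16 = 58 - (-32) = 90
j: (-2)·17 - 16·(-29) = -34 - (-464) = 430
k: 16·16 - (-2)·17 = 256 - (-34) = 290
DE × DF = (90, 430, 290)

(90, 430, 290)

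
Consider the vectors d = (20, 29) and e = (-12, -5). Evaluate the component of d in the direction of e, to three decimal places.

d · e = 20·(-12) + 29·(-5) = -240 - 145 = -385
|e| = √(144 + 25) = √169 ≈ 13.0000
comp_e d = -385 / √169 ≈ -29.615

-29.615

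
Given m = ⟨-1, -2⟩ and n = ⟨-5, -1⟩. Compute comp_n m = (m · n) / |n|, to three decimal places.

1.373

m · n = (-1)·(-5) + (-2)·(-1) = 5 + 2 = 7
|n| = √(25 + 1) = √26 ≈ 5.0990
comp_n m = 7 / √26 ≈ 1.373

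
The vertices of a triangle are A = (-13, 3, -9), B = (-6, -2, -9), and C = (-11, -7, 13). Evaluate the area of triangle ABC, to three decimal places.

AB = (7, -5, 0),  AC = (2, -10, 22)
i: (-5)·22 - 0·(-10) = -110 - 0 = -110
j: 0·2 - 7·22 = 0 - 154 = -154
k: 7·(-10) - (-5)·2 = -70 - (-10) = -60
AB × AC = (-110, -154, -60)
|AB × AC| = √39416 ≈ 198.5346
area = ½ · 198.5346 ≈ 99.267

99.267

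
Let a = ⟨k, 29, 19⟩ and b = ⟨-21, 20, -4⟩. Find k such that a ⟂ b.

24

a · b = k·(-21) + 29·20 + 19·(-4) = 504 - 21k
Set equal to 0: -21k = -504, so k = 24.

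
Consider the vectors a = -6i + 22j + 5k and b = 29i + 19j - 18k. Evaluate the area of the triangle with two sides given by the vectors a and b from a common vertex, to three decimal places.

449.431

i: 22·(-18) - 5·19 = -396 - 95 = -491
j: 5·29 - (-6)·(-18) = 145 - 108 = 37
k: (-6)·19 - 22·29 = -114 - 638 = -752
a × b = (-491, 37, -752)
|a × b| = √((-491)² + 37² + (-752)²) = √807954 ≈ 898.8626
area = ½ · 898.8626 ≈ 449.431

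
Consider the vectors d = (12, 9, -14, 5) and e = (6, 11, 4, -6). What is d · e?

d · e = 12·6 + 9·11 + (-14)·4 + 5·(-6) = 72 + 99 - 56 - 30 = 85

85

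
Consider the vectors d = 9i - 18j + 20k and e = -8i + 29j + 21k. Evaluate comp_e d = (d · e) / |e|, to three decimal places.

-4.743

d · e = 9·(-8) + (-18)·29 + 20·21 = -72 - 522 + 420 = -174
|e| = √(64 + 841 + 441) = √1346 ≈ 36.6879
comp_e d = -174 / √1346 ≈ -4.743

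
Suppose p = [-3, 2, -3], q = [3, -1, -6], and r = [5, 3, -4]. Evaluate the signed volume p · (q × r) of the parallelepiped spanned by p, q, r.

q × r:
i: (-1)·(-4) - (-6)·3 = 4 - (-18) = 22
j: (-6)·5 - 3·(-4) = -30 - (-12) = -18
k: 3·3 - (-1)·5 = 9 - (-5) = 14
q × r = (22, -18, 14)
p · (q × r) = (-3)·22 + 2·(-18) + (-3)·14 = -66 - 36 - 42 = -144

-144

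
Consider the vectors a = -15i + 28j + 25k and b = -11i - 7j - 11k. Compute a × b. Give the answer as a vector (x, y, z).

(-133, -440, 413)

i: 28·(-11) - 25·(-7) = -308 - (-175) = -133
j: 25·(-11) - (-15)·(-11) = -275 - 165 = -440
k: (-15)·(-7) - 28·(-11) = 105 - (-308) = 413
a × b = (-133, -440, 413)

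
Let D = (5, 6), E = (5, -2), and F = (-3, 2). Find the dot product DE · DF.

32

DE = E − D = (0, -8)
DF = F − D = (-8, -4)
DE · DF = 0·(-8) + (-8)·(-4) = 0 + 32 = 32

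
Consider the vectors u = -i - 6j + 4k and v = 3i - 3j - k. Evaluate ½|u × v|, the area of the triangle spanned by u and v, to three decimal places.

i: (-6)·(-1) - 4·(-3) = 6 - (-12) = 18
j: 4·3 - (-1)·(-1) = 12 - 1 = 11
k: (-1)·(-3) - (-6)·3 = 3 - (-18) = 21
u × v = (18, 11, 21)
|u × v| = √(18² + 11² + 21²) = √886 ≈ 29.7658
area = ½ · 29.7658 ≈ 14.883

14.883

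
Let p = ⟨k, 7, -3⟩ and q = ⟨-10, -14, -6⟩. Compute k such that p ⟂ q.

-8

p · q = k·(-10) + 7·(-14) + (-3)·(-6) = -80 - 10k
Set equal to 0: -10k = 80, so k = -8.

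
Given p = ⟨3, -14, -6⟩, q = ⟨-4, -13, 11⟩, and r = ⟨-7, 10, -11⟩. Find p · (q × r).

2579

q × r:
i: (-13)·(-11) - 11·10 = 143 - 110 = 33
j: 11·(-7) - (-4)·(-11) = -77 - 44 = -121
k: (-4)·10 - (-13)·(-7) = -40 - 91 = -131
q × r = (33, -121, -131)
p · (q × r) = 3·33 + (-14)·(-121) + (-6)·(-131) = 99 + 1694 + 786 = 2579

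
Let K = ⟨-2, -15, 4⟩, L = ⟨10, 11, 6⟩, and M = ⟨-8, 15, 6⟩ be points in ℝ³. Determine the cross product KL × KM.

KL = (12, 26, 2)
KM = (-6, 30, 2)
i: 26·2 - 2·30 = 52 - 60 = -8
j: 2·(-6) - 12·2 = -12 - 24 = -36
k: 12·30 - 26·(-6) = 360 - (-156) = 516
KL × KM = (-8, -36, 516)

(-8, -36, 516)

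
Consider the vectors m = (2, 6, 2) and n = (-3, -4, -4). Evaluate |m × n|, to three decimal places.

i: 6·(-4) - 2·(-4) = -24 - (-8) = -16
j: 2·(-3) - 2·(-4) = -6 - (-8) = 2
k: 2·(-4) - 6·(-3) = -8 - (-18) = 10
m × n = (-16, 2, 10)
|m × n| = √((-16)² + 2² + 10²) = √360 ≈ 18.9737

18.974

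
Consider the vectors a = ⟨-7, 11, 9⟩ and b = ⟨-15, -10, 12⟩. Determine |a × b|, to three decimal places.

i: 11·12 - 9·(-10) = 132 - (-90) = 222
j: 9·(-15) - (-7)·12 = -135 - (-84) = -51
k: (-7)·(-10) - 11·(-15) = 70 - (-165) = 235
a × b = (222, -51, 235)
|a × b| = √(222² + (-51)² + 235²) = √107110 ≈ 327.2766

327.277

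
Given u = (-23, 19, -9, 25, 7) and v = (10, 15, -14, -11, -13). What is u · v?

-185

u · v = (-23)·10 + 19·15 + (-9)·(-14) + 25·(-11) + 7·(-13) = -230 + 285 + 126 - 275 - 91 = -185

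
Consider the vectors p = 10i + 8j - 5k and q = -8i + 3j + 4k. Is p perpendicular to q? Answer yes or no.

p · q = 10·(-8) + 8·3 + (-5)·4 = -80 + 24 - 20 = -76
Nonzero, so the vectors are not orthogonal.

no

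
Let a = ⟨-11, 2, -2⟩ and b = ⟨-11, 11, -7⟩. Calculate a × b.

(8, -55, -99)

i: 2·(-7) - (-2)·11 = -14 - (-22) = 8
j: (-2)·(-11) - (-11)·(-7) = 22 - 77 = -55
k: (-11)·11 - 2·(-11) = -121 - (-22) = -99
a × b = (8, -55, -99)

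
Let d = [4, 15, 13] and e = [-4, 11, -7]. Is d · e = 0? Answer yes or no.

no

d · e = 4·(-4) + 15·11 + 13·(-7) = -16 + 165 - 91 = 58
Nonzero, so the vectors are not orthogonal.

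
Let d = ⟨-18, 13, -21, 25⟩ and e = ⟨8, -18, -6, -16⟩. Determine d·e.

-652

d · e = (-18)·8 + 13·(-18) + (-21)·(-6) + 25·(-16) = -144 - 234 + 126 - 400 = -652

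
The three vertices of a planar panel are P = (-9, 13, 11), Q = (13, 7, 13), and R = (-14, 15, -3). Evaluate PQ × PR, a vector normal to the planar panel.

PQ = (22, -6, 2)
PR = (-5, 2, -14)
i: (-6)·(-14) - 2·2 = 84 - 4 = 80
j: 2·(-5) - 22·(-14) = -10 - (-308) = 298
k: 22·2 - (-6)·(-5) = 44 - 30 = 14
PQ × PR = (80, 298, 14)

(80, 298, 14)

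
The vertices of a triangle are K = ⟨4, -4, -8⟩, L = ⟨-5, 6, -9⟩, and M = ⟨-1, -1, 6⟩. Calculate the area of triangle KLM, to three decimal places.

97.646

KL = (-9, 10, -1),  KM = (-5, 3, 14)
i: 10·14 - (-1)·3 = 140 - (-3) = 143
j: (-1)·(-5) - (-9)·14 = 5 - (-126) = 131
k: (-9)·3 - 10·(-5) = -27 - (-50) = 23
KL × KM = (143, 131, 23)
|KL × KM| = √38139 ≈ 195.2921
area = ½ · 195.2921 ≈ 97.646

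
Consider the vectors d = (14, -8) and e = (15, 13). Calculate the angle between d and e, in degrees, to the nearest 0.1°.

70.7

d · e = 14·15 + (-8)·13 = 210 - 104 = 106
|d|² = 196 + 64 = 260,  |d| = √260 ≈ 16.124515
|e|² = 225 + 169 = 394,  |e| = √394 ≈ 19.849433
cos θ = 106 / (16.124515 · 19.849433) ≈ 0.33119
θ = arccos(0.33119) ≈ 70.7°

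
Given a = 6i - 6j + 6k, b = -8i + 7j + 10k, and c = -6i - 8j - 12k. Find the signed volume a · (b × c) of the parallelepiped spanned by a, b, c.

b × c:
i: 7·(-12) - 10·(-8) = -84 - (-80) = -4
j: 10·(-6) - (-8)·(-12) = -60 - 96 = -156
k: (-8)·(-8) - 7·(-6) = 64 - (-42) = 106
b × c = (-4, -156, 106)
a · (b × c) = 6·(-4) + (-6)·(-156) + 6·106 = -24 + 936 + 636 = 1548

1548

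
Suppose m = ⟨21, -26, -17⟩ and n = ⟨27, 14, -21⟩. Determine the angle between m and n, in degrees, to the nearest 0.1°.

66.2

m · n = 21·27 + (-26)·14 + (-17)·(-21) = 567 - 364 + 357 = 560
|m|² = 441 + 676 + 289 = 1406,  |m| = √1406 ≈ 37.496667
|n|² = 729 + 196 + 441 = 1366,  |n| = √1366 ≈ 36.959437
cos θ = 560 / (37.496667 · 36.959437) ≈ 0.40408
θ = arccos(0.40408) ≈ 66.2°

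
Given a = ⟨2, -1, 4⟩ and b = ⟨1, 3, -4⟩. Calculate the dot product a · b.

-17

a · b = 2·1 + (-1)·3 + 4·(-4) = 2 - 3 - 16 = -17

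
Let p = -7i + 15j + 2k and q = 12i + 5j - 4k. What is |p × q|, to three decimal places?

i: 15·(-4) - 2·5 = -60 - 10 = -70
j: 2·12 - (-7)·(-4) = 24 - 28 = -4
k: (-7)·5 - 15·12 = -35 - 180 = -215
p × q = (-70, -4, -215)
|p × q| = √((-70)² + (-4)² + (-215)²) = √51141 ≈ 226.1438

226.144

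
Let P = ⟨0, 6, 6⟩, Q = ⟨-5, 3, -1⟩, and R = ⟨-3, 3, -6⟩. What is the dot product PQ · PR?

108

PQ = Q − P = (-5, -3, -7)
PR = R − P = (-3, -3, -12)
PQ · PR = (-5)·(-3) + (-3)·(-3) + (-7)·(-12) = 15 + 9 + 84 = 108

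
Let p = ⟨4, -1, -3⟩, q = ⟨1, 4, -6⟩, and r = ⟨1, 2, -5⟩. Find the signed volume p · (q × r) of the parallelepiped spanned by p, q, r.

-25

q × r:
i: 4·(-5) - (-6)·2 = -20 - (-12) = -8
j: (-6)·1 - 1·(-5) = -6 - (-5) = -1
k: 1·2 - 4·1 = 2 - 4 = -2
q × r = (-8, -1, -2)
p · (q × r) = 4·(-8) + (-1)·(-1) + (-3)·(-2) = -32 + 1 + 6 = -25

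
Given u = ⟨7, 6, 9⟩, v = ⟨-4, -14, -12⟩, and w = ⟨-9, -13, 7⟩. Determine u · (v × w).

v × w:
i: (-14)·7 - (-12)·(-13) = -98 - 156 = -254
j: (-12)·(-9) - (-4)·7 = 108 - (-28) = 136
k: (-4)·(-13) - (-14)·(-9) = 52 - 126 = -74
v × w = (-254, 136, -74)
u · (v × w) = 7·(-254) + 6·136 + 9·(-74) = -1778 + 816 - 666 = -1628

-1628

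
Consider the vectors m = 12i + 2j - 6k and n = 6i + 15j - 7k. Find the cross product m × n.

(76, 48, 168)

i: 2·(-7) - (-6)·15 = -14 - (-90) = 76
j: (-6)·6 - 12·(-7) = -36 - (-84) = 48
k: 12·15 - 2·6 = 180 - 12 = 168
m × n = (76, 48, 168)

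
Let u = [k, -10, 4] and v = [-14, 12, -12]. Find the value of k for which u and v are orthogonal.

u · v = k·(-14) + (-10)·12 + 4·(-12) = -168 - 14k
Set equal to 0: -14k = 168, so k = -12.

-12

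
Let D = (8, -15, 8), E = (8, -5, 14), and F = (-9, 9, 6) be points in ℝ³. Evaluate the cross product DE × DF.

(-164, -102, 170)

DE = (0, 10, 6)
DF = (-17, 24, -2)
i: 10·(-2) - 6·24 = -20 - 144 = -164
j: 6·(-17) - 0·(-2) = -102 - 0 = -102
k: 0·24 - 10·(-17) = 0 - (-170) = 170
DE × DF = (-164, -102, 170)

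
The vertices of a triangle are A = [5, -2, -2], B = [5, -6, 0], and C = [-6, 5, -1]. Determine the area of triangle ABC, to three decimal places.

26.192

AB = (0, -4, 2),  AC = (-11, 7, 1)
i: (-4)·1 - 2·7 = -4 - 14 = -18
j: 2·(-11) - 0·1 = -22 - 0 = -22
k: 0·7 - (-4)·(-11) = 0 - 44 = -44
AB × AC = (-18, -22, -44)
|AB × AC| = √2744 ≈ 52.3832
area = ½ · 52.3832 ≈ 26.192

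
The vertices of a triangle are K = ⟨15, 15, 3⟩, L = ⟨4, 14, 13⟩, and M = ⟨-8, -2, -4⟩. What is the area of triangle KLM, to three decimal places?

KL = (-11, -1, 10),  KM = (-23, -17, -7)
i: (-1)·(-7) - 10·(-17) = 7 - (-170) = 177
j: 10·(-23) - (-11)·(-7) = -230 - 77 = -307
k: (-11)·(-17) - (-1)·(-23) = 187 - 23 = 164
KL × KM = (177, -307, 164)
|KL × KM| = √152474 ≈ 390.4792
area = ½ · 390.4792 ≈ 195.240

195.240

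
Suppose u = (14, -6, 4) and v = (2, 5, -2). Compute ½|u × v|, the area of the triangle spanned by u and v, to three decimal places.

44.956

i: (-6)·(-2) - 4·5 = 12 - 20 = -8
j: 4·2 - 14·(-2) = 8 - (-28) = 36
k: 14·5 - (-6)·2 = 70 - (-12) = 82
u × v = (-8, 36, 82)
|u × v| = √((-8)² + 36² + 82²) = √8084 ≈ 89.9111
area = ½ · 89.9111 ≈ 44.956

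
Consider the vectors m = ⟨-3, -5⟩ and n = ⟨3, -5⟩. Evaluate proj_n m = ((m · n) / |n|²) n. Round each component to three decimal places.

m · n = (-3)·3 + (-5)·(-5) = -9 + 25 = 16
|n|² = 9 + 25 = 34
proj_n m = (16/34) · (3, -5) ≈ (1.412, -2.353)

(1.412, -2.353)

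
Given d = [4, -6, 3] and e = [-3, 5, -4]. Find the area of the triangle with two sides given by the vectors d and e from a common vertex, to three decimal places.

i: (-6)·(-4) - 3·5 = 24 - 15 = 9
j: 3·(-3) - 4·(-4) = -9 - (-16) = 7
k: 4·5 - (-6)·(-3) = 20 - 18 = 2
d × e = (9, 7, 2)
|d × e| = √(9² + 7² + 2²) = √134 ≈ 11.5758
area = ½ · 11.5758 ≈ 5.788

5.788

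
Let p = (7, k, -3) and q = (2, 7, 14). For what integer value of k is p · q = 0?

4

p · q = 7·2 + k·7 + (-3)·14 = -28 + 7k
Set equal to 0: 7k = 28, so k = 4.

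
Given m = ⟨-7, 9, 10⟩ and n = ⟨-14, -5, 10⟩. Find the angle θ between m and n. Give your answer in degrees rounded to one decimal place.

m · n = (-7)·(-14) + 9·(-5) + 10·10 = 98 - 45 + 100 = 153
|m|² = 49 + 81 + 100 = 230,  |m| = √230 ≈ 15.165751
|n|² = 196 + 25 + 100 = 321,  |n| = √321 ≈ 17.916473
cos θ = 153 / (15.165751 · 17.916473) ≈ 0.56309
θ = arccos(0.56309) ≈ 55.7°

55.7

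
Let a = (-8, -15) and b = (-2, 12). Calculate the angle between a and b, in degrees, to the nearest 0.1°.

142.5

a · b = (-8)·(-2) + (-15)·12 = 16 - 180 = -164
|a|² = 64 + 225 = 289,  |a| = √289 ≈ 17.000000
|b|² = 4 + 144 = 148,  |b| = √148 ≈ 12.165525
cos θ = -164 / (17.000000 · 12.165525) ≈ -0.79298
θ = arccos(-0.79298) ≈ 142.5°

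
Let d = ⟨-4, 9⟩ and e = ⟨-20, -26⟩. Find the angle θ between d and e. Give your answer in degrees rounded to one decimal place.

d · e = (-4)·(-20) + 9·(-26) = 80 - 234 = -154
|d|² = 16 + 81 = 97,  |d| = √97 ≈ 9.848858
|e|² = 400 + 676 = 1076,  |e| = √1076 ≈ 32.802439
cos θ = -154 / (9.848858 · 32.802439) ≈ -0.47668
θ = arccos(-0.47668) ≈ 118.5°

118.5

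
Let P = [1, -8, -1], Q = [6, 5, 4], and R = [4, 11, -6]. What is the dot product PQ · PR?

PQ = Q − P = (5, 13, 5)
PR = R − P = (3, 19, -5)
PQ · PR = 5·3 + 13·19 + 5·(-5) = 15 + 247 - 25 = 237

237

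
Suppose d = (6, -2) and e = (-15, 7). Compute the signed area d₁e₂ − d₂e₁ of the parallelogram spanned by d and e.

6·7 - (-2)·(-15) = 42 - 30 = 12

12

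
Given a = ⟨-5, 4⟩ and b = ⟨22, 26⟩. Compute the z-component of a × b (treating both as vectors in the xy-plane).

-218

(-5)·26 - 4·22 = -130 - 88 = -218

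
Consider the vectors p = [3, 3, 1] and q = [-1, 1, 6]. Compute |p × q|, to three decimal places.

i: 3·6 - 1·1 = 18 - 1 = 17
j: 1·(-1) - 3·6 = -1 - 18 = -19
k: 3·1 - 3·(-1) = 3 - (-3) = 6
p × q = (17, -19, 6)
|p × q| = √(17² + (-19)² + 6²) = √686 ≈ 26.1916

26.192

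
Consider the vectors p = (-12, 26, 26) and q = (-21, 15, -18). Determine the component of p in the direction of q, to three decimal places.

5.530

p · q = (-12)·(-21) + 26·15 + 26·(-18) = 252 + 390 - 468 = 174
|q| = √(441 + 225 + 324) = √990 ≈ 31.4643
comp_q p = 174 / √990 ≈ 5.530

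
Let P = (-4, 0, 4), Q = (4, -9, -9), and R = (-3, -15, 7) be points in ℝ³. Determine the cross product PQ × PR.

(-222, -37, -111)

PQ = (8, -9, -13)
PR = (1, -15, 3)
i: (-9)·3 - (-13)·(-15) = -27 - 195 = -222
j: (-13)·1 - 8·3 = -13 - 24 = -37
k: 8·(-15) - (-9)·1 = -120 - (-9) = -111
PQ × PR = (-222, -37, -111)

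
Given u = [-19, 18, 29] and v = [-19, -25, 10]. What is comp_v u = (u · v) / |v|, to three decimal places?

6.099

u · v = (-19)·(-19) + 18·(-25) + 29·10 = 361 - 450 + 290 = 201
|v| = √(361 + 625 + 100) = √1086 ≈ 32.9545
comp_v u = 201 / √1086 ≈ 6.099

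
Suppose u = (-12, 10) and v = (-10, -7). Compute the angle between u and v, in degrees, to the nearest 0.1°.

74.8

u · v = (-12)·(-10) + 10·(-7) = 120 - 70 = 50
|u|² = 144 + 100 = 244,  |u| = √244 ≈ 15.620499
|v|² = 100 + 49 = 149,  |v| = √149 ≈ 12.206556
cos θ = 50 / (15.620499 · 12.206556) ≈ 0.26223
θ = arccos(0.26223) ≈ 74.8°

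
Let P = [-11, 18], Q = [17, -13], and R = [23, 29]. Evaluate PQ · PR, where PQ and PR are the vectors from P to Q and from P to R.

611

PQ = Q − P = (28, -31)
PR = R − P = (34, 11)
PQ · PR = 28·34 + (-31)·11 = 952 - 341 = 611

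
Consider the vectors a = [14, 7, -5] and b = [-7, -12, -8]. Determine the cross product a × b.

(-116, 147, -119)

i: 7·(-8) - (-5)·(-12) = -56 - 60 = -116
j: (-5)·(-7) - 14·(-8) = 35 - (-112) = 147
k: 14·(-12) - 7·(-7) = -168 - (-49) = -119
a × b = (-116, 147, -119)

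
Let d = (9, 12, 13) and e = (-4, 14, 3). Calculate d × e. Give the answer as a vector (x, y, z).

i: 12·3 - 13·14 = 36 - 182 = -146
j: 13·(-4) - 9·3 = -52 - 27 = -79
k: 9·14 - 12·(-4) = 126 - (-48) = 174
d × e = (-146, -79, 174)

(-146, -79, 174)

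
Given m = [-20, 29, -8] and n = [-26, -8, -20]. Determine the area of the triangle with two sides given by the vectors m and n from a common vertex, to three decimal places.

i: 29·(-20) - (-8)·(-8) = -580 - 64 = -644
j: (-8)·(-26) - (-20)·(-20) = 208 - 400 = -192
k: (-20)·(-8) - 29·(-26) = 160 - (-754) = 914
m × n = (-644, -192, 914)
|m × n| = √((-644)² + (-192)² + 914²) = √1286996 ≈ 1134.4585
area = ½ · 1134.4585 ≈ 567.229

567.229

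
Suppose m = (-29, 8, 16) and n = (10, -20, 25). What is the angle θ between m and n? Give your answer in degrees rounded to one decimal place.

m · n = (-29)·10 + 8·(-20) + 16·25 = -290 - 160 + 400 = -50
|m|² = 841 + 64 + 256 = 1161,  |m| = √1161 ≈ 34.073450
|n|² = 100 + 400 + 625 = 1125,  |n| = √1125 ≈ 33.541020
cos θ = -50 / (34.073450 · 33.541020) ≈ -0.04375
θ = arccos(-0.04375) ≈ 92.5°

92.5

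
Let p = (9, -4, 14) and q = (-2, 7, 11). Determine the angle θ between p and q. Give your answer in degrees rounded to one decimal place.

p · q = 9·(-2) + (-4)·7 + 14·11 = -18 - 28 + 154 = 108
|p|² = 81 + 16 + 196 = 293,  |p| = √293 ≈ 17.117243
|q|² = 4 + 49 + 121 = 174,  |q| = √174 ≈ 13.190906
cos θ = 108 / (17.117243 · 13.190906) ≈ 0.47832
θ = arccos(0.47832) ≈ 61.4°

61.4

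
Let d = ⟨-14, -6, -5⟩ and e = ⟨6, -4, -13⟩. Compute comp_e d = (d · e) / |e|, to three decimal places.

0.336

d · e = (-14)·6 + (-6)·(-4) + (-5)·(-13) = -84 + 24 + 65 = 5
|e| = √(36 + 16 + 169) = √221 ≈ 14.8661
comp_e d = 5 / √221 ≈ 0.336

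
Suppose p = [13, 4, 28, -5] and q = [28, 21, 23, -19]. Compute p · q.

p · q = 13·28 + 4·21 + 28·23 + (-5)·(-19) = 364 + 84 + 644 + 95 = 1187

1187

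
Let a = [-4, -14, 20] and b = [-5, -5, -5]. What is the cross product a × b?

(170, -120, -50)

i: (-14)·(-5) - 20·(-5) = 70 - (-100) = 170
j: 20·(-5) - (-4)·(-5) = -100 - 20 = -120
k: (-4)·(-5) - (-14)·(-5) = 20 - 70 = -50
a × b = (170, -120, -50)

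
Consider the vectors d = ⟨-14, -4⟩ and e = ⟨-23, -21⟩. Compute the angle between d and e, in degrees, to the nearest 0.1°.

26.5

d · e = (-14)·(-23) + (-4)·(-21) = 322 + 84 = 406
|d|² = 196 + 16 = 212,  |d| = √212 ≈ 14.560220
|e|² = 529 + 441 = 970,  |e| = √970 ≈ 31.144823
cos θ = 406 / (14.560220 · 31.144823) ≈ 0.89531
θ = arccos(0.89531) ≈ 26.5°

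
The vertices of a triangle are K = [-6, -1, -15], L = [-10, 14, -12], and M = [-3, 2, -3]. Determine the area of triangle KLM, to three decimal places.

94.524

KL = (-4, 15, 3),  KM = (3, 3, 12)
i: 15·12 - 3·3 = 180 - 9 = 171
j: 3·3 - (-4)·12 = 9 - (-48) = 57
k: (-4)·3 - 15·3 = -12 - 45 = -57
KL × KM = (171, 57, -57)
|KL × KM| = √35739 ≈ 189.0476
area = ½ · 189.0476 ≈ 94.524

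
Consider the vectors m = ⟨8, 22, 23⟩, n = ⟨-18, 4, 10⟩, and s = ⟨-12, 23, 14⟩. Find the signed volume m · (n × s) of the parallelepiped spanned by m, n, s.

-6906

n × s:
i: 4·14 - 10·23 = 56 - 230 = -174
j: 10·(-12) - (-18)·14 = -120 - (-252) = 132
k: (-18)·23 - 4·(-12) = -414 - (-48) = -366
n × s = (-174, 132, -366)
m · (n × s) = 8·(-174) + 22·132 + 23·(-366) = -1392 + 2904 - 8418 = -6906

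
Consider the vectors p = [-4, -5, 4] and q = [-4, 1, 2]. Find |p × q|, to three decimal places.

28.914

i: (-5)·2 - 4·1 = -10 - 4 = -14
j: 4·(-4) - (-4)·2 = -16 - (-8) = -8
k: (-4)·1 - (-5)·(-4) = -4 - 20 = -24
p × q = (-14, -8, -24)
|p × q| = √((-14)² + (-8)² + (-24)²) = √836 ≈ 28.9137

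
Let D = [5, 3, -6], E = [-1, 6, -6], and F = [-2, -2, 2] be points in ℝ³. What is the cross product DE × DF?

DE = (-6, 3, 0)
DF = (-7, -5, 8)
i: 3·8 - 0·(-5) = 24 - 0 = 24
j: 0·(-7) - (-6)·8 = 0 - (-48) = 48
k: (-6)·(-5) - 3·(-7) = 30 - (-21) = 51
DE × DF = (24, 48, 51)

(24, 48, 51)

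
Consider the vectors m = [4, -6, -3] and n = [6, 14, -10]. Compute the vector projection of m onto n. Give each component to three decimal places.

m · n = 4·6 + (-6)·14 + (-3)·(-10) = 24 - 84 + 30 = -30
|n|² = 36 + 196 + 100 = 332
proj_n m = (-30/332) · (6, 14, -10) ≈ (-0.542, -1.265, 0.904)

(-0.542, -1.265, 0.904)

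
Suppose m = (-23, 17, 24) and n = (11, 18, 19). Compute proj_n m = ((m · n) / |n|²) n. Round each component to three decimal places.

(6.947, 11.367, 11.999)

m · n = (-23)·11 + 17·18 + 24·19 = -253 + 306 + 456 = 509
|n|² = 121 + 324 + 361 = 806
proj_n m = (509/806) · (11, 18, 19) ≈ (6.947, 11.367, 11.999)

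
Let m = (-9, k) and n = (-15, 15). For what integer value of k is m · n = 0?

m · n = (-9)·(-15) + k·15 = 135 + 15k
Set equal to 0: 15k = -135, so k = -9.

-9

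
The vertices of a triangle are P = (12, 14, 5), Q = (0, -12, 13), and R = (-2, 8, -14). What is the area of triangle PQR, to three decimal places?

351.649

PQ = (-12, -26, 8),  PR = (-14, -6, -19)
i: (-26)·(-19) - 8·(-6) = 494 - (-48) = 542
j: 8·(-14) - (-12)·(-19) = -112 - 228 = -340
k: (-12)·(-6) - (-26)·(-14) = 72 - 364 = -292
PQ × PR = (542, -340, -292)
|PQ × PR| = √494628 ≈ 703.2979
area = ½ · 703.2979 ≈ 351.649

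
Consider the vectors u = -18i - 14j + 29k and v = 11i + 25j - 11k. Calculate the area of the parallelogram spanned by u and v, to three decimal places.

654.445

i: (-14)·(-11) - 29·25 = 154 - 725 = -571
j: 29·11 - (-18)·(-11) = 319 - 198 = 121
k: (-18)·25 - (-14)·11 = -450 - (-154) = -296
u × v = (-571, 121, -296)
|u × v| = √((-571)² + 121² + (-296)²) = √428298 ≈ 654.4448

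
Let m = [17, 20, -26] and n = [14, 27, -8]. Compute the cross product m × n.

(542, -228, 179)

i: 20·(-8) - (-26)·27 = -160 - (-702) = 542
j: (-26)·14 - 17·(-8) = -364 - (-136) = -228
k: 17·27 - 20·14 = 459 - 280 = 179
m × n = (542, -228, 179)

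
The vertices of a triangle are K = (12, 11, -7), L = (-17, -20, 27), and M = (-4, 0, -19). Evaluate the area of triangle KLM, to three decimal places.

588.113

KL = (-29, -31, 34),  KM = (-16, -11, -12)
i: (-31)·(-12) - 34·(-11) = 372 - (-374) = 746
j: 34·(-16) - (-29)·(-12) = -544 - 348 = -892
k: (-29)·(-11) - (-31)·(-16) = 319 - 496 = -177
KL × KM = (746, -892, -177)
|KL × KM| = √1383509 ≈ 1176.2266
area = ½ · 1176.2266 ≈ 588.113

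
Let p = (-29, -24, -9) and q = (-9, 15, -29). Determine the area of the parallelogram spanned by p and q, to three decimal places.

i: (-24)·(-29) - (-9)·15 = 696 - (-135) = 831
j: (-9)·(-9) - (-29)·(-29) = 81 - 841 = -760
k: (-29)·15 - (-24)·(-9) = -435 - 216 = -651
p × q = (831, -760, -651)
|p × q| = √(831² + (-760)² + (-651)²) = √1691962 ≈ 1300.7544

1300.754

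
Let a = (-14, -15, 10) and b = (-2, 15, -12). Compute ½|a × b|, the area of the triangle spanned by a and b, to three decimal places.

i: (-15)·(-12) - 10·15 = 180 - 150 = 30
j: 10·(-2) - (-14)·(-12) = -20 - 168 = -188
k: (-14)·15 - (-15)·(-2) = -210 - 30 = -240
a × b = (30, -188, -240)
|a × b| = √(30² + (-188)² + (-240)²) = √93844 ≈ 306.3397
area = ½ · 306.3397 ≈ 153.170

153.170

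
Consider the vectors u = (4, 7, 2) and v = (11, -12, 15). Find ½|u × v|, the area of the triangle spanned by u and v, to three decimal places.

91.801

i: 7·15 - 2·(-12) = 105 - (-24) = 129
j: 2·11 - 4·15 = 22 - 60 = -38
k: 4·(-12) - 7·11 = -48 - 77 = -125
u × v = (129, -38, -125)
|u × v| = √(129² + (-38)² + (-125)²) = √33710 ≈ 183.6028
area = ½ · 183.6028 ≈ 91.801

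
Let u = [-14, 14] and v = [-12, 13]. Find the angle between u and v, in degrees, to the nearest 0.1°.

2.3

u · v = (-14)·(-12) + 14·13 = 168 + 182 = 350
|u|² = 196 + 196 = 392,  |u| = √392 ≈ 19.798990
|v|² = 144 + 169 = 313,  |v| = √313 ≈ 17.691806
cos θ = 350 / (19.798990 · 17.691806) ≈ 0.99920
θ = arccos(0.99920) ≈ 2.3°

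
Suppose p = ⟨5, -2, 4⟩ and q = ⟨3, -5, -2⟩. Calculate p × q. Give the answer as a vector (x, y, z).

(24, 22, -19)

i: (-2)·(-2) - 4·(-5) = 4 - (-20) = 24
j: 4·3 - 5·(-2) = 12 - (-10) = 22
k: 5·(-5) - (-2)·3 = -25 - (-6) = -19
p × q = (24, 22, -19)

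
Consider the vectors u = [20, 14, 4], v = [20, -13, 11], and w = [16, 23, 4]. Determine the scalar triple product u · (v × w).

v × w:
i: (-13)·4 - 11·23 = -52 - 253 = -305
j: 11·16 - 20·4 = 176 - 80 = 96
k: 20·23 - (-13)·16 = 460 - (-208) = 668
v × w = (-305, 96, 668)
u · (v × w) = 20·(-305) + 14·96 + 4·668 = -6100 + 1344 + 2672 = -2084

-2084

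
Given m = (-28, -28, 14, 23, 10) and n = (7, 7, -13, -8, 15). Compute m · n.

-608

m · n = (-28)·7 + (-28)·7 + 14·(-13) + 23·(-8) + 10·15 = -196 - 196 - 182 - 184 + 150 = -608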